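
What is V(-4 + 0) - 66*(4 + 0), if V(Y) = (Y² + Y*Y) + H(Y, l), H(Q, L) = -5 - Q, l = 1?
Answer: -233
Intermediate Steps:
V(Y) = -5 - Y + 2*Y² (V(Y) = (Y² + Y*Y) + (-5 - Y) = (Y² + Y²) + (-5 - Y) = 2*Y² + (-5 - Y) = -5 - Y + 2*Y²)
V(-4 + 0) - 66*(4 + 0) = (-5 - (-4 + 0) + 2*(-4 + 0)²) - 66*(4 + 0) = (-5 - 1*(-4) + 2*(-4)²) - 66*4 = (-5 + 4 + 2*16) - 11*24 = (-5 + 4 + 32) - 264 = 31 - 264 = -233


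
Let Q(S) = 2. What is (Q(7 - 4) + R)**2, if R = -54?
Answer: 2704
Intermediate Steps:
(Q(7 - 4) + R)**2 = (2 - 54)**2 = (-52)**2 = 2704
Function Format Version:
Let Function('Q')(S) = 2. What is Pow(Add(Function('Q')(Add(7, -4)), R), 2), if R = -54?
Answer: 2704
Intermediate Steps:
Pow(Add(Function('Q')(Add(7, -4)), R), 2) = Pow(Add(2, -54), 2) = Pow(-52, 2) = 2704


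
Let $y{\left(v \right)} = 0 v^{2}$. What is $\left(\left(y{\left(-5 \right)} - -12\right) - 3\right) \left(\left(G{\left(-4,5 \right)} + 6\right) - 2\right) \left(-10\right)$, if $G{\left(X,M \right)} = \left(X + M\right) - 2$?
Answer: $-270$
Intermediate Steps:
$G{\left(X,M \right)} = -2 + M + X$ ($G{\left(X,M \right)} = \left(M + X\right) - 2 = -2 + M + X$)
$y{\left(v \right)} = 0$
$\left(\left(y{\left(-5 \right)} - -12\right) - 3\right) \left(\left(G{\left(-4,5 \right)} + 6\right) - 2\right) \left(-10\right) = \left(\left(0 - -12\right) - 3\right) \left(\left(\left(-2 + 5 - 4\right) + 6\right) - 2\right) \left(-10\right) = \left(\left(0 + 12\right) - 3\right) \left(\left(-1 + 6\right) - 2\right) \left(-10\right) = \left(12 - 3\right) \left(5 - 2\right) \left(-10\right) = 9 \cdot 3 \left(-10\right) = 27 \left(-10\right) = -270$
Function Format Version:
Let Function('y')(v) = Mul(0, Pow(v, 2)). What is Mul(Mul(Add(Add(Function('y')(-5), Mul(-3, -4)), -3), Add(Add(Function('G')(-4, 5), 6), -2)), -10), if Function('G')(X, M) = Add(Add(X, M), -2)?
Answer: -270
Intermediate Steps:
Function('G')(X, M) = Add(-2, M, X) (Function('G')(X, M) = Add(Add(M, X), -2) = Add(-2, M, X))
Function('y')(v) = 0
Mul(Mul(Add(Add(Function('y')(-5), Mul(-3, -4)), -3), Add(Add(Function('G')(-4, 5), 6), -2)), -10) = Mul(Mul(Add(Add(0, Mul(-3, -4)), -3), Add(Add(Add(-2, 5, -4), 6), -2)), -10) = Mul(Mul(Add(Add(0, 12), -3), Add(Add(-1, 6), -2)), -10) = Mul(Mul(Add(12, -3), Add(5, -2)), -10) = Mul(Mul(9, 3), -10) = Mul(27, -10) = -270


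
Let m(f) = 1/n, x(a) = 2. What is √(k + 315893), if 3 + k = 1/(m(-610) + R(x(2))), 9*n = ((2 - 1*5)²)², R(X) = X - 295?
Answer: √548740094429/1318 ≈ 562.04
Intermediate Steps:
R(X) = -295 + X
n = 9 (n = ((2 - 1*5)²)²/9 = ((2 - 5)²)²/9 = ((-3)²)²/9 = (⅑)*9² = (⅑)*81 = 9)
m(f) = ⅑ (m(f) = 1/9 = ⅑)
k = -7917/2636 (k = -3 + 1/(⅑ + (-295 + 2)) = -3 + 1/(⅑ - 293) = -3 + 1/(-2636/9) = -3 - 9/2636 = -7917/2636 ≈ -3.0034)
√(k + 315893) = √(-7917/2636 + 315893) = √(832686031/2636) = √548740094429/1318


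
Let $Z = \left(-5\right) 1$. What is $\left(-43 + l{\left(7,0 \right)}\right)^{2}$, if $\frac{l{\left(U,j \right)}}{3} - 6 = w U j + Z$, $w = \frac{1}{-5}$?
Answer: $1600$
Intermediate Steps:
$Z = -5$
$w = - \frac{1}{5} \approx -0.2$
$l{\left(U,j \right)} = 3 - \frac{3 U j}{5}$ ($l{\left(U,j \right)} = 18 + 3 \left(- \frac{U}{5} j - 5\right) = 18 + 3 \left(- \frac{U j}{5} - 5\right) = 18 + 3 \left(-5 - \frac{U j}{5}\right) = 18 - \left(15 + \frac{3 U j}{5}\right) = 3 - \frac{3 U j}{5}$)
$\left(-43 + l{\left(7,0 \right)}\right)^{2} = \left(-43 + \left(3 - \frac{21}{5} \cdot 0\right)\right)^{2} = \left(-43 + \left(3 + 0\right)\right)^{2} = \left(-43 + 3\right)^{2} = \left(-40\right)^{2} = 1600$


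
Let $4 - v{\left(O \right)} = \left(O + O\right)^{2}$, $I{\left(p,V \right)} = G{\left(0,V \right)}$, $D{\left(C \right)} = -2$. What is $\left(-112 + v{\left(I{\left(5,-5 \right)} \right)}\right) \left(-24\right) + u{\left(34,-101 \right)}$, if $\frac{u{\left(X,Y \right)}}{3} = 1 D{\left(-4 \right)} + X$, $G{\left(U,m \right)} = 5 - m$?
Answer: $12288$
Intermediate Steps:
$I{\left(p,V \right)} = 5 - V$
$v{\left(O \right)} = 4 - 4 O^{2}$ ($v{\left(O \right)} = 4 - \left(O + O\right)^{2} = 4 - \left(2 O\right)^{2} = 4 - 4 O^{2}$)
$u{\left(X,Y \right)} = -6 + 3 X$ ($u{\left(X,Y \right)} = 3 \left(1 \left(-2\right) + X\right) = 3 \left(-2 + X\right) = -6 + 3 X$)
$\left(-112 + v{\left(I{\left(5,-5 \right)} \right)}\right) \left(-24\right) + u{\left(34,-101 \right)} = \left(-112 + \left(4 - 4 \left(5 - -5\right)^{2}\right)\right) \left(-24\right) + \left(-6 + 3 \cdot 34\right) = \left(-112 + \left(4 - 4 \left(5 + 5\right)^{2}\right)\right) \left(-24\right) + \left(-6 + 102\right) = \left(-112 + \left(4 - 4 \cdot 10^{2}\right)\right) \left(-24\right) + 96 = \left(-112 + \left(4 - 400\right)\right) \left(-24\right) + 96 = \left(-112 - 396\right) \left(-24\right) + 96 = \left(-508\right) \left(-24\right) + 96 = 12192 + 96 = 12288$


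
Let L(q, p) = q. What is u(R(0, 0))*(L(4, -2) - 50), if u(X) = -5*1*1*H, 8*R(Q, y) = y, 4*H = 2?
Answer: 115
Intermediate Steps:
H = ½ (H = (¼)*2 = ½ ≈ 0.50000)
R(Q, y) = y/8
u(X) = -5/2 (u(X) = -5*1*1/2 = -5/2)
u(R(0, 0))*(L(4, -2) - 50) = -5*(4 - 50)/2 = -5/2*(-46) = 115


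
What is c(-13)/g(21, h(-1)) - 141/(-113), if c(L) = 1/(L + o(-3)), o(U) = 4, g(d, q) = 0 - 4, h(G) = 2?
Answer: 5189/4068 ≈ 1.2756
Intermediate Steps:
g(d, q) = -4
c(L) = 1/(4 + L) (c(L) = 1/(L + 4) = 1/(4 + L))
c(-13)/g(21, h(-1)) - 141/(-113) = 1/((4 - 13)*(-4)) - 141/(-113) = -¼/(-9) - 141*(-1/113) = -⅑*(-¼) + 141/113 = 1/36 + 141/113 = 5189/4068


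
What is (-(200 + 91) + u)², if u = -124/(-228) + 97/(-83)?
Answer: 1903508624329/22382361 ≈ 85045.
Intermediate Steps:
u = -2956/4731 (u = -124*(-1/228) + 97*(-1/83) = 31/57 - 97/83 = -2956/4731 ≈ -0.62481)
(-(200 + 91) + u)² = (-(200 + 91) - 2956/4731)² = (-1*291 - 2956/4731)² = (-291 - 2956/4731)² = (-1379677/4731)² = 1903508624329/22382361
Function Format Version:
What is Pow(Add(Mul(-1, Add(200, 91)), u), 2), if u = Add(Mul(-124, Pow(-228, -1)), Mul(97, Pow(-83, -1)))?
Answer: Rational(1903508624329, 22382361) ≈ 85045.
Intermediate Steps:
u = Rational(-2956, 4731) (u = Add(Mul(-124, Rational(-1, 228)), Mul(97, Rational(-1, 83))) = Add(Rational(31, 57), Rational(-97, 83)) = Rational(-2956, 4731) ≈ -0.62481)
Pow(Add(Mul(-1, Add(200, 91)), u), 2) = Pow(Add(Mul(-1, Add(200, 91)), Rational(-2956, 4731)), 2) = Pow(Add(Mul(-1, 291), Rational(-2956, 4731)), 2) = Pow(Add(-291, Rational(-2956, 4731)), 2) = Pow(Rational(-1379677, 4731), 2) = Rational(1903508624329, 22382361)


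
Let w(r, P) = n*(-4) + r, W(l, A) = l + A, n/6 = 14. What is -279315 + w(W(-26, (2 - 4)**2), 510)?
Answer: -279673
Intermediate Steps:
n = 84 (n = 6*14 = 84)
W(l, A) = A + l
w(r, P) = -336 + r (w(r, P) = 84*(-4) + r = -336 + r)
-279315 + w(W(-26, (2 - 4)**2), 510) = -279315 + (-336 + ((2 - 4)**2 - 26)) = -279315 + (-336 + ((-2)**2 - 26)) = -279315 + (-336 + (4 - 26)) = -279315 + (-336 - 22) = -279315 - 358 = -279673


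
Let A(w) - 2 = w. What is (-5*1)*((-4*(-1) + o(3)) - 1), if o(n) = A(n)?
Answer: -40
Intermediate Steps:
A(w) = 2 + w
o(n) = 2 + n
(-5*1)*((-4*(-1) + o(3)) - 1) = (-5*1)*((-4*(-1) + (2 + 3)) - 1) = -5*((4 + 5) - 1) = -5*(9 - 1) = -5*8 = -40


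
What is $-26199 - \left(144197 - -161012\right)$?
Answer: $-331408$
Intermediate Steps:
$-26199 - \left(144197 - -161012\right) = -26199 - \left(144197 + 161012\right) = -26199 - 305209 = -331408$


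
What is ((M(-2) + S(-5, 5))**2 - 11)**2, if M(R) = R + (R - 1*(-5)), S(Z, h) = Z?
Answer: 25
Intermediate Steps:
M(R) = 5 + 2*R (M(R) = R + (R + 5) = R + (5 + R) = 5 + 2*R)
((M(-2) + S(-5, 5))**2 - 11)**2 = (((5 + 2*(-2)) - 5)**2 - 11)**2 = (((5 - 4) - 5)**2 - 11)**2 = ((1 - 5)**2 - 11)**2 = ((-4)**2 - 11)**2 = (16 - 11)**2 = 5**2 = 25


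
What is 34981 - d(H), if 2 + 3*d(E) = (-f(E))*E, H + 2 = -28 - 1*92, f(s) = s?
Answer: 39943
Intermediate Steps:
H = -122 (H = -2 + (-28 - 1*92) = -2 + (-28 - 92) = -2 - 120 = -122)
d(E) = -2/3 - E**2/3 (d(E) = -2/3 + ((-E)*E)/3 = -2/3 + (-E**2)/3 = -2/3 - E**2/3)
34981 - d(H) = 34981 - (-2/3 - 1/3*(-122)**2) = 34981 - (-2/3 - 1/3*14884) = 34981 - (-2/3 - 14884/3) = 34981 - 1*(-4962) = 34981 + 4962 = 39943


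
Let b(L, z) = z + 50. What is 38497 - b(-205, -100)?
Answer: 38547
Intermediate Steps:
b(L, z) = 50 + z
38497 - b(-205, -100) = 38497 - (50 - 100) = 38497 - 1*(-50) = 38497 + 50 = 38547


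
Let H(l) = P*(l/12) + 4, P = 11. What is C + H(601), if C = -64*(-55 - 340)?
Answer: 310019/12 ≈ 25835.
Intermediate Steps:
H(l) = 4 + 11*l/12 (H(l) = 11*(l/12) + 4 = 11*l/12 + 4 = 4 + 11*l/12)
C = 25280 (C = -64*(-395) = 25280)
C + H(601) = 25280 + (4 + (11/12)*601) = 25280 + (4 + 6611/12) = 25280 + 6659/12 = 310019/12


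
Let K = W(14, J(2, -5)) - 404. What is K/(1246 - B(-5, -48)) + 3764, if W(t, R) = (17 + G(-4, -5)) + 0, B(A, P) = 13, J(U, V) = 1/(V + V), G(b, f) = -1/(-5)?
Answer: 23203126/6165 ≈ 3763.7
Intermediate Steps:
G(b, f) = 1/5 (G(b, f) = -1*(-1/5) = 1/5)
J(U, V) = 1/(2*V)
W(t, R) = 86/5 (W(t, R) = (17 + 1/5) + 0 = 86/5 + 0 = 86/5)
K = -1934/5 (K = 86/5 - 404 = -1934/5 ≈ -386.80)
K/(1246 - B(-5, -48)) + 3764 = -1934/(5*(1246 - 1*13)) + 3764 = -1934/(5*(1246 - 13)) + 3764 = -1934/5/1233 + 3764 = -1934/5*1/1233 + 3764 = -1934/6165 + 3764 = 23203126/6165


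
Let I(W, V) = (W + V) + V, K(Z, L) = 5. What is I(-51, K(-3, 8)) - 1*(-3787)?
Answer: 3746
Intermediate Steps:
I(W, V) = W + 2*V (I(W, V) = (V + W) + V = W + 2*V)
I(-51, K(-3, 8)) - 1*(-3787) = (-51 + 2*5) - 1*(-3787) = (-51 + 10) + 3787 = -41 + 3787 = 3746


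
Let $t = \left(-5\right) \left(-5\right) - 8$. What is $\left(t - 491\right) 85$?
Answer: $-40290$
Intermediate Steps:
$t = 17$ ($t = 25 - 8 = 17$)
$\left(t - 491\right) 85 = \left(17 - 491\right) 85 = \left(-474\right) 85 = -40290$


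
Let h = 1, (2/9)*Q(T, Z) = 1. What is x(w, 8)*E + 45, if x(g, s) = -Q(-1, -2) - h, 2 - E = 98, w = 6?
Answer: 573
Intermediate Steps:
Q(T, Z) = 9/2 (Q(T, Z) = (9/2)*1 = 9/2)
E = -96 (E = 2 - 1*98 = 2 - 98 = -96)
x(g, s) = -11/2 (x(g, s) = -1*9/2 - 1*1 = -9/2 - 1 = -11/2)
x(w, 8)*E + 45 = -11/2*(-96) + 45 = 528 + 45 = 573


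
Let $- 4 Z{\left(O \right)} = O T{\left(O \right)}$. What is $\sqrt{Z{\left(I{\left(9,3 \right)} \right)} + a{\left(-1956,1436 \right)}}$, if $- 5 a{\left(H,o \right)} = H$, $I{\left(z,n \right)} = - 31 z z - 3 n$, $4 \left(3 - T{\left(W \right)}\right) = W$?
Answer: $\frac{\sqrt{9979530}}{5} \approx 631.81$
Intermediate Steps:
$T{\left(W \right)} = 3 - \frac{W}{4}$
$I{\left(z,n \right)} = - 31 z^{2} - 3 n$
$a{\left(H,o \right)} = - \frac{H}{5}$
$Z{\left(O \right)} = - \frac{O \left(3 - \frac{O}{4}\right)}{4}$
$\sqrt{Z{\left(I{\left(9,3 \right)} \right)} + a{\left(-1956,1436 \right)}} = \sqrt{\frac{\left(- 31 \cdot 9^{2} - 9\right) \left(-12 - \left(9 + 31 \cdot 9^{2}\right)\right)}{16} - - \frac{1956}{5}} = \sqrt{\frac{\left(\left(-31\right) 81 - 9\right) \left(-12 - 2520\right)}{16} + \frac{1956}{5}} = \sqrt{\frac{\left(-2511 - 9\right) \left(-12 - 2520\right)}{16} + \frac{1956}{5}} = \sqrt{\frac{1}{16} \left(-2520\right) \left(-12 - 2520\right) + \frac{1956}{5}} = \sqrt{\frac{1}{16} \left(-2520\right) \left(-2532\right) + \frac{1956}{5}} = \sqrt{398790 + \frac{1956}{5}} = \sqrt{\frac{1995906}{5}} = \frac{\sqrt{9979530}}{5}$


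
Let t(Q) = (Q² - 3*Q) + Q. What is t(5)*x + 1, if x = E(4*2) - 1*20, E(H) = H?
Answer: -179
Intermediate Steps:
t(Q) = Q² - 2*Q
x = -12 (x = 4*2 - 1*20 = 8 - 20 = -12)
t(5)*x + 1 = (5*(-2 + 5))*(-12) + 1 = (5*3)*(-12) + 1 = 15*(-12) + 1 = -180 + 1 = -179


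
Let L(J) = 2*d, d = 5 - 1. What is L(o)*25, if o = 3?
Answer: 200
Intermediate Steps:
d = 4
L(J) = 8 (L(J) = 2*4 = 8)
L(o)*25 = 8*25 = 200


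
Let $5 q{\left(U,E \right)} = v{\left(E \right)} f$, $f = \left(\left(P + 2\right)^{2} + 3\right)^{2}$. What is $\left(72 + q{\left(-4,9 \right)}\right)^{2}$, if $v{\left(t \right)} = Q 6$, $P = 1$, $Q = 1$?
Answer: $\frac{1498176}{25} \approx 59927.0$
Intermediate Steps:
$f = 144$ ($f = \left(\left(1 + 2\right)^{2} + 3\right)^{2} = \left(3^{2} + 3\right)^{2} = \left(9 + 3\right)^{2} = 12^{2} = 144$)
$v{\left(t \right)} = 6$ ($v{\left(t \right)} = 1 \cdot 6 = 6$)
$q{\left(U,E \right)} = \frac{864}{5}$ ($q{\left(U,E \right)} = \frac{6 \cdot 144}{5} = \frac{1}{5} \cdot 864 = \frac{864}{5}$)
$\left(72 + q{\left(-4,9 \right)}\right)^{2} = \left(72 + \frac{864}{5}\right)^{2} = \left(\frac{1224}{5}\right)^{2} = \frac{1498176}{25}$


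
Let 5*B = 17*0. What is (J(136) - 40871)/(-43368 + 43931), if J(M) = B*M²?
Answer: -40871/563 ≈ -72.595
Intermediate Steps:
B = 0 (B = (17*0)/5 = (⅕)*0 = 0)
J(M) = 0 (J(M) = 0*M² = 0)
(J(136) - 40871)/(-43368 + 43931) = (0 - 40871)/(-43368 + 43931) = -40871/563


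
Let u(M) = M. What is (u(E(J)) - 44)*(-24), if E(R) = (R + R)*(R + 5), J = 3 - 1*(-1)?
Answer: -672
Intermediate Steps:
J = 4 (J = 3 + 1 = 4)
E(R) = 2*R*(5 + R) (E(R) = (2*R)*(5 + R) = 2*R*(5 + R))
(u(E(J)) - 44)*(-24) = (2*4*(5 + 4) - 44)*(-24) = (2*4*9 - 44)*(-24) = (72 - 44)*(-24) = 28*(-24) = -672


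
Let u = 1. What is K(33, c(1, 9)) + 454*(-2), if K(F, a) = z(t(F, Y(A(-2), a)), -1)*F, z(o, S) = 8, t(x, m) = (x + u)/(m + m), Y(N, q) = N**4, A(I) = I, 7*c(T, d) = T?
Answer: -644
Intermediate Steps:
c(T, d) = T/7
t(x, m) = (1 + x)/(2*m) (t(x, m) = (x + 1)/(m + m) = (1 + x)/((2*m)) = (1 + x)*(1/(2*m)) = (1 + x)/(2*m))
K(F, a) = 8*F
K(33, c(1, 9)) + 454*(-2) = 8*33 + 454*(-2) = 264 - 908 = -644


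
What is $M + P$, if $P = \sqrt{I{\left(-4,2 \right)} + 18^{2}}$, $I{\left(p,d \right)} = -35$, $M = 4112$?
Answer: $4129$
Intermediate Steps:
$P = 17$ ($P = \sqrt{-35 + 18^{2}} = \sqrt{-35 + 324} = \sqrt{289} = 17$)
$M + P = 4112 + 17 = 4129$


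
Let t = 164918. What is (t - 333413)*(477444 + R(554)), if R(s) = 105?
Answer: -80464618755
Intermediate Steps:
(t - 333413)*(477444 + R(554)) = (164918 - 333413)*(477444 + 105) = -168495*477549 = -80464618755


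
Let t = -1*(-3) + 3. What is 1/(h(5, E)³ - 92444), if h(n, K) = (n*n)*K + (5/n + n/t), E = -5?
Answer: -216/423551323 ≈ -5.0997e-7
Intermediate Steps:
t = 6 (t = 3 + 3 = 6)
h(n, K) = 5/n + n/6 + K*n² (h(n, K) = (n*n)*K + (5/n + n/6) = n²*K + (5/n + n*(⅙)) = K*n² + (5/n + n/6) = 5/n + n/6 + K*n²)
1/(h(5, E)³ - 92444) = 1/((5/5 + (⅙)*5 - 5*5²)³ - 92444) = 1/((5*(⅕) + ⅚ - 5*25)³ - 92444) = 1/((1 + ⅚ - 125)³ - 92444) = 1/((-739/6)³ - 92444) = 1/(-403583419/216 - 92444) = 1/(-423551323/216) = -216/423551323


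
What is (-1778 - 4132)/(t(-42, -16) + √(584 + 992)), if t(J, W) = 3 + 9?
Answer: 8865/179 - 2955*√394/358 ≈ -114.32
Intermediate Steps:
t(J, W) = 12
(-1778 - 4132)/(t(-42, -16) + √(584 + 992)) = (-1778 - 4132)/(12 + √(584 + 992)) = -5910/(12 + √1576) = -5910/(12 + 2*√394)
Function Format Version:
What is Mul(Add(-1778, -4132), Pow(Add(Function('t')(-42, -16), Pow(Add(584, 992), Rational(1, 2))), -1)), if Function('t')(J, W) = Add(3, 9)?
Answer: Add(Rational(8865, 179), Mul(Rational(-2955, 358), Pow(394, Rational(1, 2)))) ≈ -114.32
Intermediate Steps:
Function('t')(J, W) = 12
Mul(Add(-1778, -4132), Pow(Add(Function('t')(-42, -16), Pow(Add(584, 992), Rational(1, 2))), -1)) = Mul(Add(-1778, -4132), Pow(Add(12, Pow(Add(584, 992), Rational(1, 2))), -1)) = Mul(-5910, Pow(Add(12, Pow(1576, Rational(1, 2))), -1)) = Mul(-5910, Pow(Add(12, Mul(2, Pow(394, Rational(1, 2)))), -1))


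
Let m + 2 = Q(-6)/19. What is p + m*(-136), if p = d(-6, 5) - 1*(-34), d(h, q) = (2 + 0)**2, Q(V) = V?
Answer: 6706/19 ≈ 352.95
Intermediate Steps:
d(h, q) = 4 (d(h, q) = 2**2 = 4)
p = 38 (p = 4 - 1*(-34) = 4 + 34 = 38)
m = -44/19 (m = -2 - 6/19 = -44/19 ≈ -2.3158)
p + m*(-136) = 38 - 44/19*(-136) = 38 + 5984/19 = 6706/19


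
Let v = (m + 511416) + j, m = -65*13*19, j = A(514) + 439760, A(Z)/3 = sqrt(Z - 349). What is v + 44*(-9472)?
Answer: 518353 + 3*sqrt(165) ≈ 5.1839e+5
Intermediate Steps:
A(Z) = 3*sqrt(-349 + Z) (A(Z) = 3*sqrt(Z - 349) = 3*sqrt(-349 + Z))
j = 439760 + 3*sqrt(165) (j = 3*sqrt(-349 + 514) + 439760 = 3*sqrt(165) + 439760 = 439760 + 3*sqrt(165) ≈ 4.3980e+5)
m = -16055 (m = -845*19 = -16055)
v = 935121 + 3*sqrt(165) (v = (-16055 + 511416) + (439760 + 3*sqrt(165)) = 495361 + (439760 + 3*sqrt(165)) = 935121 + 3*sqrt(165) ≈ 9.3516e+5)
v + 44*(-9472) = (935121 + 3*sqrt(165)) + 44*(-9472) = (935121 + 3*sqrt(165)) - 416768 = 518353 + 3*sqrt(165)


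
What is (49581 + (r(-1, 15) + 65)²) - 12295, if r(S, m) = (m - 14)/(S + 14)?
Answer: 7017050/169 ≈ 41521.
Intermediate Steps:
r(S, m) = (-14 + m)/(14 + S)
(49581 + (r(-1, 15) + 65)²) - 12295 = (49581 + ((-14 + 15)/(14 - 1) + 65)²) - 12295 = (49581 + (1/13 + 65)²) - 12295 = (49581 + (846/13)²) - 12295 = (49581 + 715716/169) - 12295 = 9094905/169 - 12295 = 7017050/169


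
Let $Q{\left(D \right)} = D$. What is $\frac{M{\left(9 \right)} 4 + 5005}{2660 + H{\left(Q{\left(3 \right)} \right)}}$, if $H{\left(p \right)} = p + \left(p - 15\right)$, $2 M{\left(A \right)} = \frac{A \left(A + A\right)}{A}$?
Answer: $\frac{5041}{2651} \approx 1.9015$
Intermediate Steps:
$M{\left(A \right)} = A$ ($M{\left(A \right)} = \frac{A \left(A + A\right) \frac{1}{A}}{2} = \frac{A 2 A \frac{1}{A}}{2} = \frac{2 A^{2} \frac{1}{A}}{2} = \frac{2 A}{2} = A$)
$H{\left(p \right)} = -15 + 2 p$ ($H{\left(p \right)} = p + \left(-15 + p\right) = -15 + 2 p$)
$\frac{M{\left(9 \right)} 4 + 5005}{2660 + H{\left(Q{\left(3 \right)} \right)}} = \frac{9 \cdot 4 + 5005}{2660 + \left(-15 + 2 \cdot 3\right)} = \frac{36 + 5005}{2660 + \left(-15 + 6\right)} = \frac{5041}{2660 - 9} = \frac{5041}{2651}$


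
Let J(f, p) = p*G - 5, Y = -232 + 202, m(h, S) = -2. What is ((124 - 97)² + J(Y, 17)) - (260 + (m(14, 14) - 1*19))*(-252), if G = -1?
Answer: 60935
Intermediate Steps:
Y = -30
J(f, p) = -5 - p (J(f, p) = p*(-1) - 5 = -p - 5 = -5 - p)
((124 - 97)² + J(Y, 17)) - (260 + (m(14, 14) - 1*19))*(-252) = ((124 - 97)² + (-5 - 1*17)) - (260 + (-2 - 1*19))*(-252) = (27² + (-5 - 17)) - (260 + (-2 - 19))*(-252) = (729 - 22) - (260 - 21)*(-252) = 707 - 239*(-252) = 707 - 1*(-60228) = 707 + 60228 = 60935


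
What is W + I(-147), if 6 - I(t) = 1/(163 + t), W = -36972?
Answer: -591457/16 ≈ -36966.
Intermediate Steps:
I(t) = 6 - 1/(163 + t)
W + I(-147) = -36972 + (977 + 6*(-147))/(163 - 147) = -36972 + (977 - 882)/16 = -36972 + (1/16)*95 = -36972 + 95/16 = -591457/16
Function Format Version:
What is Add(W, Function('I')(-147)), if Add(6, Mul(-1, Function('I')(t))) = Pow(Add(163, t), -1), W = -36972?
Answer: Rational(-591457, 16) ≈ -36966.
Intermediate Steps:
Function('I')(t) = Add(6, Mul(-1, Pow(Add(163, t), -1)))
Add(W, Function('I')(-147)) = Add(-36972, Mul(Pow(Add(163, -147), -1), Add(977, Mul(6, -147)))) = Add(-36972, Mul(Pow(16, -1), Add(977, -882))) = Add(-36972, Mul(Rational(1, 16), 95)) = Add(-36972, Rational(95, 16)) = Rational(-591457, 16)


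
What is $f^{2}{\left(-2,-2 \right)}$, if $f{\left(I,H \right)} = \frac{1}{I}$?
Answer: $\frac{1}{4} \approx 0.25$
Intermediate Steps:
$f^{2}{\left(-2,-2 \right)} = \left(\frac{1}{-2}\right)^{2} = \left(- \frac{1}{2}\right)^{2} = \frac{1}{4}$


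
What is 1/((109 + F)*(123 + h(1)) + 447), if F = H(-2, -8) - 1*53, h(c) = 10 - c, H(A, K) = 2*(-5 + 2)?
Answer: 1/7047 ≈ 0.00014190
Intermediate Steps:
H(A, K) = -6 (H(A, K) = 2*(-3) = -6)
F = -59 (F = -6 - 1*53 = -6 - 53 = -59)
1/((109 + F)*(123 + h(1)) + 447) = 1/((109 - 59)*(123 + (10 - 1*1)) + 447) = 1/(50*(123 + (10 - 1)) + 447) = 1/(50*(123 + 9) + 447) = 1/(50*132 + 447) = 1/(6600 + 447) = 1/7047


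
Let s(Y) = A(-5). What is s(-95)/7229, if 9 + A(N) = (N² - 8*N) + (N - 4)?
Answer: 47/7229 ≈ 0.0065016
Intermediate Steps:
A(N) = -13 + N² - 7*N (A(N) = -9 + ((N² - 8*N) + (N - 4)) = -9 + ((N² - 8*N) + (-4 + N)) = -9 + (-4 + N² - 7*N) = -13 + N² - 7*N)
s(Y) = 47 (s(Y) = -13 + (-5)² - 7*(-5) = -13 + 25 + 35 = 47)
s(-95)/7229 = 47/7229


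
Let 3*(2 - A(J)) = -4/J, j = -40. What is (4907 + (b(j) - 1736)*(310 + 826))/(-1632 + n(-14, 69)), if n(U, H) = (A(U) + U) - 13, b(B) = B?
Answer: 42265209/34799 ≈ 1214.6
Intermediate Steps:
A(J) = 2 + 4/(3*J) (A(J) = 2 - (-4)/(3*J) = 2 + 4/(3*J))
n(U, H) = -11 + U + 4/(3*U) (n(U, H) = ((2 + 4/(3*U)) + U) - 13 = (2 + U + 4/(3*U)) - 13 = -11 + U + 4/(3*U))
(4907 + (b(j) - 1736)*(310 + 826))/(-1632 + n(-14, 69)) = (4907 + (-40 - 1736)*(310 + 826))/(-1632 + (-11 - 14 + (4/3)/(-14))) = (4907 - 1776*1136)/(-1632 + (-11 - 14 + (4/3)*(-1/14))) = (4907 - 2017536)/(-1632 + (-11 - 14 - 2/21)) = -2012629/(-1632 - 527/21) = -2012629/(-34799/21) = -2012629*(-21/34799) = 42265209/34799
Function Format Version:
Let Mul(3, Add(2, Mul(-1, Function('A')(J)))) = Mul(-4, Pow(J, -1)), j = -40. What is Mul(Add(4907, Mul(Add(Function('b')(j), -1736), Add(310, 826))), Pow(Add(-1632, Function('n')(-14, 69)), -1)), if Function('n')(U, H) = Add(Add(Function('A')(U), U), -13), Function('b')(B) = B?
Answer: Rational(42265209, 34799) ≈ 1214.6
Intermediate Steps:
Function('A')(J) = Add(2, Mul(Rational(4, 3), Pow(J, -1))) (Function('A')(J) = Add(2, Mul(Rational(-1, 3), Mul(-4, Pow(J, -1)))) = Add(2, Mul(Rational(4, 3), Pow(J, -1))))
Function('n')(U, H) = Add(-11, U, Mul(Rational(4, 3), Pow(U, -1))) (Function('n')(U, H) = Add(Add(Add(2, Mul(Rational(4, 3), Pow(U, -1))), U), -13) = Add(Add(2, U, Mul(Rational(4, 3), Pow(U, -1))), -13) = Add(-11, U, Mul(Rational(4, 3), Pow(U, -1))))
Mul(Add(4907, Mul(Add(Function('b')(j), -1736), Add(310, 826))), Pow(Add(-1632, Function('n')(-14, 69)), -1)) = Mul(Add(4907, Mul(Add(-40, -1736), Add(310, 826))), Pow(Add(-1632, Add(-11, -14, Mul(Rational(4, 3), Pow(-14, -1)))), -1)) = Mul(Add(4907, Mul(-1776, 1136)), Pow(Add(-1632, Add(-11, -14, Mul(Rational(4, 3), Rational(-1, 14)))), -1)) = Mul(Add(4907, -2017536), Pow(Add(-1632, Add(-11, -14, Rational(-2, 21))), -1)) = Mul(-2012629, Pow(Add(-1632, Rational(-527, 21)), -1)) = Mul(-2012629, Pow(Rational(-34799, 21), -1)) = Mul(-2012629, Rational(-21, 34799)) = Rational(42265209, 34799)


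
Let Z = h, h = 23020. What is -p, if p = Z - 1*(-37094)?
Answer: -60114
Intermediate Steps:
Z = 23020
p = 60114 (p = 23020 - 1*(-37094) = 23020 + 37094 = 60114)
-p = -1*60114 = -60114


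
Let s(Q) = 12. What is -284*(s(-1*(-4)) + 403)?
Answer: -117860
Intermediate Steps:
-284*(s(-1*(-4)) + 403) = -284*(12 + 403) = -284*415 = -117860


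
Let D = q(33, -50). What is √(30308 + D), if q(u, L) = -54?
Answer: √30254 ≈ 173.94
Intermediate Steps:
D = -54
√(30308 + D) = √(30308 - 54) = √30254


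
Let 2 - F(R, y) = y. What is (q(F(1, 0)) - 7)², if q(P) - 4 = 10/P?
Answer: 4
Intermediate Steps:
F(R, y) = 2 - y
q(P) = 4 + 10/P
(q(F(1, 0)) - 7)² = ((4 + 10/(2 - 1*0)) - 7)² = ((4 + 10/(2 + 0)) - 7)² = ((4 + 10/2) - 7)² = ((4 + 10*(½)) - 7)² = ((4 + 5) - 7)² = (9 - 7)² = 2² = 4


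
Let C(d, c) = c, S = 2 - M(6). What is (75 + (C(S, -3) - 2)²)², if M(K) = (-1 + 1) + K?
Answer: 10000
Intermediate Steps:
M(K) = K (M(K) = 0 + K = K)
S = -4 (S = 2 - 1*6 = 2 - 6 = -4)
(75 + (C(S, -3) - 2)²)² = (75 + (-3 - 2)²)² = (75 + (-5)²)² = (75 + 25)² = 100² = 10000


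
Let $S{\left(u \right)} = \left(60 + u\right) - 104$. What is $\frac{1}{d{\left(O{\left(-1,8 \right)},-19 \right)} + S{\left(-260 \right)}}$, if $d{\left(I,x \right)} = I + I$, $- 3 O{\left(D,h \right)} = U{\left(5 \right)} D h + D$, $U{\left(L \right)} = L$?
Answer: $- \frac{3}{830} \approx -0.0036145$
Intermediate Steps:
$O{\left(D,h \right)} = - \frac{D}{3} - \frac{5 D h}{3}$ ($O{\left(D,h \right)} = - \frac{5 D h + D}{3} = - \frac{D + 5 D h}{3} = - \frac{D}{3} - \frac{5 D h}{3}$)
$d{\left(I,x \right)} = 2 I$
$S{\left(u \right)} = -44 + u$
$\frac{1}{d{\left(O{\left(-1,8 \right)},-19 \right)} + S{\left(-260 \right)}} = \frac{1}{2 \left(\left(- \frac{1}{3}\right) \left(-1\right) \left(1 + 5 \cdot 8\right)\right) - 304} = \frac{1}{2 \left(\left(- \frac{1}{3}\right) \left(-1\right) \left(1 + 40\right)\right) - 304} = \frac{1}{2 \left(\left(- \frac{1}{3}\right) \left(-1\right) 41\right) - 304} = \frac{1}{2 \cdot \frac{41}{3} - 304} = \frac{1}{\frac{82}{3} - 304} = \frac{1}{- \frac{830}{3}} = - \frac{3}{830}$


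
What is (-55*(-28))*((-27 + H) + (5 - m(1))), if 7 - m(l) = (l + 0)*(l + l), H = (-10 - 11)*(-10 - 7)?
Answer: 508200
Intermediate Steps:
H = 357 (H = -21*(-17) = 357)
m(l) = 7 - 2*l² (m(l) = 7 - (l + 0)*(l + l) = 7 - l*2*l = 7 - 2*l²)
(-55*(-28))*((-27 + H) + (5 - m(1))) = (-55*(-28))*((-27 + 357) + (5 - (7 - 2*1²))) = 1540*(330 + (5 - (7 - 2*1))) = 1540*(330 + (5 - (7 - 2))) = 1540*(330 + (5 - 1*5)) = 1540*(330 + (5 - 5)) = 1540*(330 + 0) = 1540*330 = 508200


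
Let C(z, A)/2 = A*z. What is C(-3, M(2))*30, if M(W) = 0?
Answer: 0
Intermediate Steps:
C(z, A) = 2*A*z (C(z, A) = 2*(A*z) = 2*A*z)
C(-3, M(2))*30 = (2*0*(-3))*30 = 0*30 = 0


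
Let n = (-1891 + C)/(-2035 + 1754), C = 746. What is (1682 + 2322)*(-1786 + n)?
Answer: -2004886884/281 ≈ -7.1348e+6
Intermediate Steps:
n = 1145/281 (n = (-1891 + 746)/(-2035 + 1754) = -1145/(-281) = -1145*(-1/281) = 1145/281 ≈ 4.0747)
(1682 + 2322)*(-1786 + n) = (1682 + 2322)*(-1786 + 1145/281) = 4004*(-500721/281) = -2004886884/281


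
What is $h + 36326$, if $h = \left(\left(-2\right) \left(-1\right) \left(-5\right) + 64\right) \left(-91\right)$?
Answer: $31412$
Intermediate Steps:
$h = -4914$ ($h = \left(2 \left(-5\right) + 64\right) \left(-91\right) = \left(-10 + 64\right) \left(-91\right) = 54 \left(-91\right) = -4914$)
$h + 36326 = -4914 + 36326 = 31412$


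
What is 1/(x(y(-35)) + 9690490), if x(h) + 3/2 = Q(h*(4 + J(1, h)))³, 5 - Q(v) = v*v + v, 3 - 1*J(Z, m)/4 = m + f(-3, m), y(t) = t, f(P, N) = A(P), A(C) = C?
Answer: -2/82617522236942200600773 ≈ -2.4208e-23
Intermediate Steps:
f(P, N) = P
J(Z, m) = 24 - 4*m (J(Z, m) = 12 - 4*(m - 3) = 12 - 4*(-3 + m) = 12 + (12 - 4*m) = 24 - 4*m)
Q(v) = 5 - v - v² (Q(v) = 5 - (v*v + v) = 5 - (v² + v) = 5 - (v + v²) = 5 + (-v - v²) = 5 - v - v²)
x(h) = -3/2 + (5 - h*(28 - 4*h) - h²*(28 - 4*h)²)³ (x(h) = -3/2 + (5 - h*(4 + (24 - 4*h)) - (h*(4 + (24 - 4*h)))²)³ = -3/2 + (5 - h*(28 - 4*h) - (h*(28 - 4*h))²)³ = -3/2 + (5 - h*(28 - 4*h) - h²*(28 - 4*h)²)³)
1/(x(y(-35)) + 9690490) = 1/((-3/2 + (5 - 16*(-35)²*(-7 - 35)² + 4*(-35)*(-7 - 35))³) + 9690490) = 1/((-3/2 + (5 - 16*1225*(-42)² + 4*(-35)*(-42))³) + 9690490) = 1/((-3/2 + (5 - 16*1225*1764 + 5880)³) + 9690490) = 1/((-3/2 + (5 - 34574400 + 5880)³) + 9690490) = 1/((-3/2 + (-34568515)³) + 9690490) = 1/((-3/2 - 41308761118471109990875) + 9690490) = 1/(-82617522236942219981753/2 + 9690490) = 1/(-82617522236942200600773/2) = -2/82617522236942200600773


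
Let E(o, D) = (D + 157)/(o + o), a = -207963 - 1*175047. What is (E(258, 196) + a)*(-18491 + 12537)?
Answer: 588352866439/258 ≈ 2.2804e+9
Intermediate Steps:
a = -383010 (a = -207963 - 175047 = -383010)
E(o, D) = (157 + D)/(2*o) (E(o, D) = (157 + D)/((2*o)) = (157 + D)*(1/(2*o)) = (157 + D)/(2*o))
(E(258, 196) + a)*(-18491 + 12537) = ((1/2)*(157 + 196)/258 - 383010)*(-18491 + 12537) = ((1/2)*(1/258)*353 - 383010)*(-5954) = (353/516 - 383010)*(-5954) = -197632807/516*(-5954) = 588352866439/258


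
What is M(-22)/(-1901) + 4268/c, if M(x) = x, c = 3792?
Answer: 2049223/1802148 ≈ 1.1371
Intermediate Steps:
M(-22)/(-1901) + 4268/c = -22/(-1901) + 4268/3792 = -22*(-1/1901) + 4268*(1/3792) = 22/1901 + 1067/948 = 2049223/1802148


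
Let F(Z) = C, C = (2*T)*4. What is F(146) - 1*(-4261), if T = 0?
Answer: 4261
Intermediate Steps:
C = 0 (C = (2*0)*4 = 0*4 = 0)
F(Z) = 0
F(146) - 1*(-4261) = 0 - 1*(-4261) = 0 + 4261 = 4261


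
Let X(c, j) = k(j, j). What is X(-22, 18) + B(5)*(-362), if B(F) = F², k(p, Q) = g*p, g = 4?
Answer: -8978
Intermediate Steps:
k(p, Q) = 4*p
X(c, j) = 4*j
X(-22, 18) + B(5)*(-362) = 4*18 + 5²*(-362) = 72 + 25*(-362) = 72 - 9050 = -8978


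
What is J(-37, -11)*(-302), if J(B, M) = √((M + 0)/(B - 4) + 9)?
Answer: -604*√3895/41 ≈ -919.41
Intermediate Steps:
J(B, M) = √(9 + M/(-4 + B)) (J(B, M) = √(M/(-4 + B) + 9) = √(9 + M/(-4 + B)))
J(-37, -11)*(-302) = √((-36 - 11 + 9*(-37))/(-4 - 37))*(-302) = √((-36 - 11 - 333)/(-41))*(-302) = √(-1/41*(-380))*(-302) = √(380/41)*(-302) = (2*√3895/41)*(-302) = -604*√3895/41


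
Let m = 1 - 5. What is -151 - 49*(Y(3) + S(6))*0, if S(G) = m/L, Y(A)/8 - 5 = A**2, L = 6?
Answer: -151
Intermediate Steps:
Y(A) = 40 + 8*A**2
m = -4
S(G) = -2/3 (S(G) = -4/6 = -4*1/6 = -2/3)
-151 - 49*(Y(3) + S(6))*0 = -151 - 49*((40 + 8*3**2) - 2/3)*0 = -151 - 49*((40 + 8*9) - 2/3)*0 = -151 - 49*((40 + 72) - 2/3)*0 = -151 - 49*(112 - 2/3)*0 = -151 - 16366*0/3 = -151 - 49*0 = -151 + 0 = -151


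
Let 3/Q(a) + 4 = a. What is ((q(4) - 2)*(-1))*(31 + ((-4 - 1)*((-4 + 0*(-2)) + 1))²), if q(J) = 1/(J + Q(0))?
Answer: 5632/13 ≈ 433.23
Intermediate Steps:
Q(a) = 3/(-4 + a)
q(J) = 1/(-¾ + J) (q(J) = 1/(J + 3/(-4 + 0)) = 1/(J + 3/(-4)) = 1/(J + 3*(-¼)) = 1/(J - ¾) = 1/(-¾ + J))
((q(4) - 2)*(-1))*(31 + ((-4 - 1)*((-4 + 0*(-2)) + 1))²) = ((4/(-3 + 4*4) - 2)*(-1))*(31 + ((-4 - 1)*((-4 + 0*(-2)) + 1))²) = ((4/(-3 + 16) - 2)*(-1))*(31 + (-5*((-4 + 0) + 1))²) = ((4/13 - 2)*(-1))*(31 + (-5*(-4 + 1))²) = ((4*(1/13) - 2)*(-1))*(31 + (-5*(-3))²) = ((4/13 - 2)*(-1))*(31 + 15²) = (-22/13*(-1))*(31 + 225) = (22/13)*256 = 5632/13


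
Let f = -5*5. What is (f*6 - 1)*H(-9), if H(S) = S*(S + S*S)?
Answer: 97848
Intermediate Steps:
f = -25
H(S) = S*(S + S²)
(f*6 - 1)*H(-9) = (-25*6 - 1)*((-9)²*(1 - 9)) = (-150 - 1)*(81*(-8)) = -151*(-648) = 97848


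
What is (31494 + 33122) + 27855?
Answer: 92471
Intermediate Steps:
(31494 + 33122) + 27855 = 64616 + 27855 = 92471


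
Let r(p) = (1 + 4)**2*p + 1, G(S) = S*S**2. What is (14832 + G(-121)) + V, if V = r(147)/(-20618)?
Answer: -18110121099/10309 ≈ -1.7567e+6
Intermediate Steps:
G(S) = S**3
r(p) = 1 + 25*p (r(p) = 5**2*p + 1 = 25*p + 1 = 1 + 25*p)
V = -1838/10309 (V = (1 + 25*147)/(-20618) = (1 + 3675)*(-1/20618) = 3676*(-1/20618) = -1838/10309 ≈ -0.17829)
(14832 + G(-121)) + V = (14832 + (-121)**3) - 1838/10309 = (14832 - 1771561) - 1838/10309 = -1756729 - 1838/10309 = -18110121099/10309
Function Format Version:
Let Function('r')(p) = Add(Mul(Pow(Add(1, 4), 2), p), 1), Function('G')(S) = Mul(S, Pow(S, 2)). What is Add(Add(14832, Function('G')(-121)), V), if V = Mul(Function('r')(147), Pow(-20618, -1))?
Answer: Rational(-18110121099, 10309) ≈ -1.7567e+6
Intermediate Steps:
Function('G')(S) = Pow(S, 3)
Function('r')(p) = Add(1, Mul(25, p)) (Function('r')(p) = Add(Mul(Pow(5, 2), p), 1) = Add(Mul(25, p), 1) = Add(1, Mul(25, p)))
V = Rational(-1838, 10309) (V = Mul(Add(1, Mul(25, 147)), Pow(-20618, -1)) = Mul(Add(1, 3675), Rational(-1, 20618)) = Mul(3676, Rational(-1, 20618)) = Rational(-1838, 10309) ≈ -0.17829)
Add(Add(14832, Function('G')(-121)), V) = Add(Add(14832, Pow(-121, 3)), Rational(-1838, 10309)) = Add(Add(14832, -1771561), Rational(-1838, 10309)) = Add(-1756729, Rational(-1838, 10309)) = Rational(-18110121099, 10309)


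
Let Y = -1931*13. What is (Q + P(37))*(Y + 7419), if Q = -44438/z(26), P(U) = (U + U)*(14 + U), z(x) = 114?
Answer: -3411225916/57 ≈ -5.9846e+7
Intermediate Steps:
P(U) = 2*U*(14 + U) (P(U) = (2*U)*(14 + U) = 2*U*(14 + U))
Y = -25103
Q = -22219/57 (Q = -44438/114 = -44438*1/114 = -22219/57 ≈ -389.81)
(Q + P(37))*(Y + 7419) = (-22219/57 + 2*37*(14 + 37))*(-25103 + 7419) = (-22219/57 + 2*37*51)*(-17684) = (-22219/57 + 3774)*(-17684) = (192899/57)*(-17684) = -3411225916/57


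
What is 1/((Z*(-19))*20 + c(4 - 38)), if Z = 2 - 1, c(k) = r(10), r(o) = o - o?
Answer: -1/380 ≈ -0.0026316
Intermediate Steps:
r(o) = 0
c(k) = 0
Z = 1
1/((Z*(-19))*20 + c(4 - 38)) = 1/((1*(-19))*20 + 0) = 1/(-19*20 + 0) = 1/(-380 + 0) = 1/(-380) = -1/380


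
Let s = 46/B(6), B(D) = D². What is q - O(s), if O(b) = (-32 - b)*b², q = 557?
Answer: 3565295/5832 ≈ 611.33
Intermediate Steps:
s = 23/18 (s = 46/(6²) = 46/36 = 46*(1/36) = 23/18 ≈ 1.2778)
O(b) = b²*(-32 - b)
q - O(s) = 557 - (23/18)²*(-32 - 1*23/18) = 557 - 529*(-32 - 23/18)/324 = 557 - 529*(-599)/(324*18) = 557 - 1*(-316871/5832) = 557 + 316871/5832 = 3565295/5832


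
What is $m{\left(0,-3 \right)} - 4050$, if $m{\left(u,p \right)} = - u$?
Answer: $-4050$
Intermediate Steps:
$m{\left(0,-3 \right)} - 4050 = \left(-1\right) 0 - 4050 = 0 - 4050 = -4050$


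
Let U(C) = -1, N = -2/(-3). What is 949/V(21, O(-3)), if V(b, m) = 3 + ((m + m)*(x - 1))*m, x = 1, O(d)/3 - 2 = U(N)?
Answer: 949/3 ≈ 316.33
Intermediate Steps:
N = ⅔ (N = -2*(-⅓) = ⅔ ≈ 0.66667)
O(d) = 3 (O(d) = 6 + 3*(-1) = 6 - 3 = 3)
V(b, m) = 3 (V(b, m) = 3 + ((m + m)*(1 - 1))*m = 3 + ((2*m)*0)*m = 3 + 0*m = 3 + 0 = 3)
949/V(21, O(-3)) = 949/3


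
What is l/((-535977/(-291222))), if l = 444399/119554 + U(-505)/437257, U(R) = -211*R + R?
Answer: 372108506461833/172954561646113 ≈ 2.1515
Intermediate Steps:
U(R) = -210*R
l = 206995275243/52275823378 (l = 444399/119554 - 210*(-505)/437257 = 444399*(1/119554) + 106050*(1/437257) = 444399/119554 + 106050/437257 = 206995275243/52275823378 ≈ 3.9597)
l/((-535977/(-291222))) = 206995275243/(52275823378*((-535977/(-291222)))) = 206995275243/(52275823378*((-535977*(-1/291222)))) = 206995275243/(52275823378*(19851/10786)) = (206995275243/52275823378)*(10786/19851) = 372108506461833/172954561646113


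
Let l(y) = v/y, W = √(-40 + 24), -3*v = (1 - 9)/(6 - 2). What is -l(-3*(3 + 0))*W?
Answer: 8*I/27 ≈ 0.2963*I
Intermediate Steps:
v = ⅔ (v = -(1 - 9)/(3*(6 - 2)) = -(-8)/(3*4) = -⅓*(-2) = ⅔ ≈ 0.66667)
W = 4*I (W = √(-16) = 4*I ≈ 4.0*I)
l(y) = 2/(3*y)
-l(-3*(3 + 0))*W = -2/(3*((-3*(3 + 0))))*4*I = -2/(3*((-3*3)))*4*I = -(⅔)/(-9)*4*I = -(⅔)*(-⅑)*4*I = -(-2)*4*I/27 = -(-8)*I/27 = 8*I/27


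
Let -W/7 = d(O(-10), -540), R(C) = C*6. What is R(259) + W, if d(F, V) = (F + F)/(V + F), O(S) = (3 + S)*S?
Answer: 73136/47 ≈ 1556.1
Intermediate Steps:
R(C) = 6*C
O(S) = S*(3 + S)
d(F, V) = 2*F/(F + V) (d(F, V) = (2*F)/(F + V) = 2*F/(F + V))
W = 98/47 (W = -14*(-10*(3 - 10))/(-10*(3 - 10) - 540) = -14*(-10*(-7))/(-10*(-7) - 540) = -14*70/(70 - 540) = -14*70/(-470) = -14*70*(-1)/470 = -7*(-14/47) = 98/47 ≈ 2.0851)
R(259) + W = 6*259 + 98/47 = 1554 + 98/47 = 73136/47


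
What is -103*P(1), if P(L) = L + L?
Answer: -206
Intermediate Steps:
P(L) = 2*L
-103*P(1) = -206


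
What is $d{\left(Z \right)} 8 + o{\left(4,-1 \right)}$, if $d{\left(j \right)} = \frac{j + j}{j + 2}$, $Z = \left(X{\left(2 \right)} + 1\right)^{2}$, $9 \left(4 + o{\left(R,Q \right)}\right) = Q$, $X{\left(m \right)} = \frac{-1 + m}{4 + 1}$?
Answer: $\frac{1001}{387} \approx 2.5866$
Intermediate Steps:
$X{\left(m \right)} = - \frac{1}{5} + \frac{m}{5}$ ($X{\left(m \right)} = \frac{-1 + m}{5} = \left(-1 + m\right) \frac{1}{5} = - \frac{1}{5} + \frac{m}{5}$)
$o{\left(R,Q \right)} = -4 + \frac{Q}{9}$
$Z = \frac{36}{25}$ ($Z = \left(\left(- \frac{1}{5} + \frac{1}{5} \cdot 2\right) + 1\right)^{2} = \left(\left(- \frac{1}{5} + \frac{2}{5}\right) + 1\right)^{2} = \left(\frac{1}{5} + 1\right)^{2} = \left(\frac{6}{5}\right)^{2} = \frac{36}{25} \approx 1.44$)
$d{\left(j \right)} = \frac{2 j}{2 + j}$
$d{\left(Z \right)} 8 + o{\left(4,-1 \right)} = 2 \cdot \frac{36}{25} \frac{1}{2 + \frac{36}{25}} \cdot 8 + \left(-4 + \frac{1}{9} \left(-1\right)\right) = 2 \cdot \frac{36}{25} \frac{1}{\frac{86}{25}} \cdot 8 - \frac{37}{9} = 2 \cdot \frac{36}{25} \cdot \frac{25}{86} \cdot 8 - \frac{37}{9} = \frac{36}{43} \cdot 8 - \frac{37}{9} = \frac{288}{43} - \frac{37}{9} = \frac{1001}{387}$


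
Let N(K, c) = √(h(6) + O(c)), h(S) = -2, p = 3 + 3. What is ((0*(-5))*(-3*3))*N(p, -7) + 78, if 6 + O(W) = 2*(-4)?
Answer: 78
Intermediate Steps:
p = 6
O(W) = -14 (O(W) = -6 + 2*(-4) = -6 - 8 = -14)
N(K, c) = 4*I (N(K, c) = √(-2 - 14) = √(-16) = 4*I)
((0*(-5))*(-3*3))*N(p, -7) + 78 = ((0*(-5))*(-3*3))*(4*I) + 78 = (0*(-9))*(4*I) + 78 = 0*(4*I) + 78 = 0 + 78 = 78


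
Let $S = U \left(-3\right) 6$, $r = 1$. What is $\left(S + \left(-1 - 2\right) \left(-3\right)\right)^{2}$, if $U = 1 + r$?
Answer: $729$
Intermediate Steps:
$U = 2$ ($U = 1 + 1 = 2$)
$S = -36$ ($S = 2 \left(-3\right) 6 = \left(-6\right) 6 = -36$)
$\left(S + \left(-1 - 2\right) \left(-3\right)\right)^{2} = \left(-36 + \left(-1 - 2\right) \left(-3\right)\right)^{2} = \left(-36 - -9\right)^{2} = \left(-36 + 9\right)^{2} = \left(-27\right)^{2} = 729$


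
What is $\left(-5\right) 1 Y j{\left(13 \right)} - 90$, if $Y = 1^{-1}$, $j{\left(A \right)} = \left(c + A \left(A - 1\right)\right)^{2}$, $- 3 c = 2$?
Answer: $- \frac{1086590}{9} \approx -1.2073 \cdot 10^{5}$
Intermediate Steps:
$c = - \frac{2}{3}$ ($c = \left(- \frac{1}{3}\right) 2 = - \frac{2}{3} \approx -0.66667$)
$j{\left(A \right)} = \left(- \frac{2}{3} + A \left(-1 + A\right)\right)^{2}$ ($j{\left(A \right)} = \left(- \frac{2}{3} + A \left(A - 1\right)\right)^{2} = \left(- \frac{2}{3} + A \left(-1 + A\right)\right)^{2}$)
$Y = 1$
$\left(-5\right) 1 Y j{\left(13 \right)} - 90 = \left(-5\right) 1 \cdot 1 \frac{\left(2 - 3 \cdot 13^{2} + 3 \cdot 13\right)^{2}}{9} - 90 = \left(-5\right) 1 \frac{\left(2 - 507 + 39\right)^{2}}{9} - 90 = - 5 \frac{\left(2 - 507 + 39\right)^{2}}{9} - 90 = - 5 \frac{\left(-466\right)^{2}}{9} - 90 = - 5 \cdot \frac{1}{9} \cdot 217156 - 90 = \left(-5\right) \frac{217156}{9} - 90 = - \frac{1085780}{9} - 90 = - \frac{1086590}{9}$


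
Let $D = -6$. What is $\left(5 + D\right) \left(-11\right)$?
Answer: $11$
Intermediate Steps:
$\left(5 + D\right) \left(-11\right) = \left(5 - 6\right) \left(-11\right) = \left(-1\right) \left(-11\right) = 11$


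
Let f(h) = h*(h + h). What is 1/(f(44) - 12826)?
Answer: -1/8954 ≈ -0.00011168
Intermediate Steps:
f(h) = 2*h² (f(h) = h*(2*h) = 2*h²)
1/(f(44) - 12826) = 1/(2*44² - 12826) = 1/(2*1936 - 12826) = 1/(3872 - 12826) = 1/(-8954) = -1/8954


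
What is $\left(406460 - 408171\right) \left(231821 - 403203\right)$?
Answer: $293234602$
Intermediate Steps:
$\left(406460 - 408171\right) \left(231821 - 403203\right) = \left(-1711\right) \left(-171382\right) = 293234602$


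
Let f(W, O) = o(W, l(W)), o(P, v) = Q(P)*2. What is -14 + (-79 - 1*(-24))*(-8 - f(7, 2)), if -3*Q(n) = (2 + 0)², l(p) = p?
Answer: 838/3 ≈ 279.33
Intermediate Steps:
Q(n) = -4/3 (Q(n) = -(2 + 0)²/3 = -⅓*2² = -⅓*4 = -4/3)
o(P, v) = -8/3 (o(P, v) = -4/3*2 = -8/3)
f(W, O) = -8/3
-14 + (-79 - 1*(-24))*(-8 - f(7, 2)) = -14 + (-79 - 1*(-24))*(-8 - 1*(-8/3)) = -14 + (-79 + 24)*(-8 + 8/3) = -14 - 55*(-16/3) = -14 + 880/3 = 838/3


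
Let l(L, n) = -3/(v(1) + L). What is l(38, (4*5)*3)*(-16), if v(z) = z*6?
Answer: 12/11 ≈ 1.0909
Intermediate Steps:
v(z) = 6*z
l(L, n) = -3/(6 + L) (l(L, n) = -3/(6*1 + L) = -3/(6 + L))
l(38, (4*5)*3)*(-16) = -3/(6 + 38)*(-16) = -3/44*(-16) = 12/11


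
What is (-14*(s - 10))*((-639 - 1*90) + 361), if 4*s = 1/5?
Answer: -256312/5 ≈ -51262.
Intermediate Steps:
s = 1/20 (s = (1/4)/5 = (1/4)*(1/5) = 1/20 ≈ 0.050000)
(-14*(s - 10))*((-639 - 1*90) + 361) = (-14*(1/20 - 10))*((-639 - 1*90) + 361) = (-14*(-199/20))*((-639 - 90) + 361) = 1393*(-729 + 361)/10 = (1393/10)*(-368) = -256312/5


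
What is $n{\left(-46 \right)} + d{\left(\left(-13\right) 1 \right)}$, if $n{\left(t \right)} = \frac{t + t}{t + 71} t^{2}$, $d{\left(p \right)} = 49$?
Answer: $- \frac{193447}{25} \approx -7737.9$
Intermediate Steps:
$n{\left(t \right)} = \frac{2 t^{3}}{71 + t}$ ($n{\left(t \right)} = \frac{2 t}{71 + t} t^{2} = \frac{2 t^{3}}{71 + t}$)
$n{\left(-46 \right)} + d{\left(\left(-13\right) 1 \right)} = \frac{2 \left(-46\right)^{3}}{71 - 46} + 49 = 2 \left(-97336\right) \frac{1}{25} + 49 = - \frac{194672}{25} + 49 = - \frac{193447}{25}$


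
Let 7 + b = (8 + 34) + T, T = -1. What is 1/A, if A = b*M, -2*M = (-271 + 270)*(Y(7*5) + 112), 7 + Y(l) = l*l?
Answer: 1/22610 ≈ 4.4228e-5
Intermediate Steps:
b = 34 (b = -7 + ((8 + 34) - 1) = -7 + (42 - 1) = -7 + 41 = 34)
Y(l) = -7 + l² (Y(l) = -7 + l*l = -7 + l²)
M = 665 (M = -(-271 + 270)*((-7 + (7*5)²) + 112)/2 = -(-1)*((-7 + 35²) + 112)/2 = -(-1)*((-7 + 1225) + 112)/2 = -(-1)*(1218 + 112)/2 = -(-1)*1330/2 = -½*(-1330) = 665)
A = 22610 (A = 34*665 = 22610)
1/A = 1/22610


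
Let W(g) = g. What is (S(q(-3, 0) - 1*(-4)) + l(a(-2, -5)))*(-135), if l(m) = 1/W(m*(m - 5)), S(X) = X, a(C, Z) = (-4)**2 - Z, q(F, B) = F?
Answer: -15165/112 ≈ -135.40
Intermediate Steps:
a(C, Z) = 16 - Z
l(m) = 1/(m*(-5 + m)) (l(m) = 1/(m*(m - 5)) = 1/(m*(-5 + m)))
(S(q(-3, 0) - 1*(-4)) + l(a(-2, -5)))*(-135) = ((-3 - 1*(-4)) + 1/((16 - 1*(-5))*(-5 + (16 - 1*(-5)))))*(-135) = ((-3 + 4) + 1/((16 + 5)*(-5 + (16 + 5))))*(-135) = (1 + 1/(21*(-5 + 21)))*(-135) = (1 + (1/21)/16)*(-135) = (1 + (1/21)*(1/16))*(-135) = (1 + 1/336)*(-135) = (337/336)*(-135) = -15165/112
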